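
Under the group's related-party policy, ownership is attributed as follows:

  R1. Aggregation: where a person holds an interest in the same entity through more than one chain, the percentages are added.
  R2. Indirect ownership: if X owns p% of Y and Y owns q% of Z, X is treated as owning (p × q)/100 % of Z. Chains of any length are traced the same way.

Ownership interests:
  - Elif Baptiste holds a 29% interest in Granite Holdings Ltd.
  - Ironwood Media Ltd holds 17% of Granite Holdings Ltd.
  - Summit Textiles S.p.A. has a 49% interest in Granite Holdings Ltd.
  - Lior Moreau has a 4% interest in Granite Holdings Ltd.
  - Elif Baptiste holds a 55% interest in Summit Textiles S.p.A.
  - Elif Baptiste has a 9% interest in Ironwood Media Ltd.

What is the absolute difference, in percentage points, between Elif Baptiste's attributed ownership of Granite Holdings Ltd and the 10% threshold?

47.48

Chain via Summit Textiles S.p.A. (R2): 55% × 49% = 26.95% of Granite Holdings Ltd.
Chain via Ironwood Media Ltd (R2): 9% × 17% = 1.53% of Granite Holdings Ltd.
Direct interest in Granite Holdings Ltd: 29%.
Aggregating (R1): 26.95% + 1.53% + 29% = 57.48%.
57.48% exceeds the 10% threshold by 47.48 percentage points.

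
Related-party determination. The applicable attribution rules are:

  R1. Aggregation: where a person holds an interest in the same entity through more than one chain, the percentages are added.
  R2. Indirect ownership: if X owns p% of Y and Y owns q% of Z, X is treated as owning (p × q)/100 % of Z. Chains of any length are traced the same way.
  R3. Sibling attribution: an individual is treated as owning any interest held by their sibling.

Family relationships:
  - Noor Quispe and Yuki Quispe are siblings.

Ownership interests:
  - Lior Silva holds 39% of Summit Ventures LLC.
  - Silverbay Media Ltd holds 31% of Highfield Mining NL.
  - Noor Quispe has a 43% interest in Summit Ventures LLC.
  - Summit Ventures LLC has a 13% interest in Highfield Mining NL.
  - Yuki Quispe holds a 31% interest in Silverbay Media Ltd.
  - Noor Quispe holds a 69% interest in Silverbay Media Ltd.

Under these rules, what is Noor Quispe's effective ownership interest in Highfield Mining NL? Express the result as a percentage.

36.59%

By sibling attribution (R3), Noor Quispe is treated as also owning Yuki Quispe's interest in Silverbay Media Ltd, giving 69% + 31% = 100%.
Chain via Summit Ventures LLC (R2): 43% × 13% = 5.59% of Highfield Mining NL.
Chain via Silverbay Media Ltd (R2): 100% × 31% = 31% of Highfield Mining NL.
Aggregating (R1): 5.59% + 31% = 36.59%.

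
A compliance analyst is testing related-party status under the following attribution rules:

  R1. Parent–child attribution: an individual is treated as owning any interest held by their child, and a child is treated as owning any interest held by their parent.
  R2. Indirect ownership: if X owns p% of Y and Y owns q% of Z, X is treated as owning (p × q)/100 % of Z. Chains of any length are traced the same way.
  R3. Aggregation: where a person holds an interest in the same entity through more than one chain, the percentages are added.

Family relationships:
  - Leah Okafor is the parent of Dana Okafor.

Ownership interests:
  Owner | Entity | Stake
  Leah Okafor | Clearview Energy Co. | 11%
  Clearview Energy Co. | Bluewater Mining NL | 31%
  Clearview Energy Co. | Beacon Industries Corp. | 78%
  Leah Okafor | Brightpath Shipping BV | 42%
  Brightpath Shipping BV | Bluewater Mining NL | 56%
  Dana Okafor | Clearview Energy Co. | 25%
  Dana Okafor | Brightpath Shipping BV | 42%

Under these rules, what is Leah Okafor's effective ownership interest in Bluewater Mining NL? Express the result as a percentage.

By parent–child attribution (R1), Leah Okafor is treated as also owning Dana Okafor's interest in Brightpath Shipping BV, giving 42% + 42% = 84%.
By parent–child attribution (R1), Leah Okafor is treated as also owning Dana Okafor's interest in Clearview Energy Co, giving 11% + 25% = 36%.
Chain via Brightpath Shipping BV (R2): 84% × 56% = 47.04% of Bluewater Mining NL.
Chain via Clearview Energy Co. (R2): 36% × 31% = 11.16% of Bluewater Mining NL.
Aggregating (R3): 47.04% + 11.16% = 58.2%.

58.2%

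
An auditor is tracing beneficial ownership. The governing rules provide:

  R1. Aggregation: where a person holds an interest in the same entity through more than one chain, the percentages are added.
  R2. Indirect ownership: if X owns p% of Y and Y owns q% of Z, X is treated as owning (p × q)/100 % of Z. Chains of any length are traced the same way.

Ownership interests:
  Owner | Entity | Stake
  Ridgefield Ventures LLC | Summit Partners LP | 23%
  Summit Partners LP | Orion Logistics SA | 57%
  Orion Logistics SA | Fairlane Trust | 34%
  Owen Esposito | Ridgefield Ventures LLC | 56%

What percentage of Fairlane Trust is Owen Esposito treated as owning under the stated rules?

Chain via Ridgefield Ventures LLC → Summit Partners LP → Orion Logistics SA (R2): 56% × 23% × 57% × 34% = 2.496144% of Fairlane Trust.

2.496144%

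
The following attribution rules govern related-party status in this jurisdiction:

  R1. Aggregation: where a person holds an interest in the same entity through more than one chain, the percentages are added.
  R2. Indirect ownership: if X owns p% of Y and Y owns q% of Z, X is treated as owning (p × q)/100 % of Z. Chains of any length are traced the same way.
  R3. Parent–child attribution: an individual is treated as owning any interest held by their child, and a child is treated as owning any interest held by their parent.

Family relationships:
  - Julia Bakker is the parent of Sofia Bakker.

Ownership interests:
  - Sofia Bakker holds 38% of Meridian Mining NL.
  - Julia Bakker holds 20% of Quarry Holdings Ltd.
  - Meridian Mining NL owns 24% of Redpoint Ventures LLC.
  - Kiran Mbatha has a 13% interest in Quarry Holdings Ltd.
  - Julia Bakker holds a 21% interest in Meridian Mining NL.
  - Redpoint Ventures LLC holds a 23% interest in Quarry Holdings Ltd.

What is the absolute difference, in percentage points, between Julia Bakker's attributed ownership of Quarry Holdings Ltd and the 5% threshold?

By parent–child attribution (R3), Julia Bakker is treated as also owning Sofia Bakker's interest in Meridian Mining NL, giving 21% + 38% = 59%.
Chain via Meridian Mining NL → Redpoint Ventures LLC (R2): 59% × 24% × 23% = 3.2568% of Quarry Holdings Ltd.
Direct interest in Quarry Holdings Ltd: 20%.
Aggregating (R1): 3.2568% + 20% = 23.2568%.
23.2568% exceeds the 5% threshold by 18.2568 percentage points.

18.2568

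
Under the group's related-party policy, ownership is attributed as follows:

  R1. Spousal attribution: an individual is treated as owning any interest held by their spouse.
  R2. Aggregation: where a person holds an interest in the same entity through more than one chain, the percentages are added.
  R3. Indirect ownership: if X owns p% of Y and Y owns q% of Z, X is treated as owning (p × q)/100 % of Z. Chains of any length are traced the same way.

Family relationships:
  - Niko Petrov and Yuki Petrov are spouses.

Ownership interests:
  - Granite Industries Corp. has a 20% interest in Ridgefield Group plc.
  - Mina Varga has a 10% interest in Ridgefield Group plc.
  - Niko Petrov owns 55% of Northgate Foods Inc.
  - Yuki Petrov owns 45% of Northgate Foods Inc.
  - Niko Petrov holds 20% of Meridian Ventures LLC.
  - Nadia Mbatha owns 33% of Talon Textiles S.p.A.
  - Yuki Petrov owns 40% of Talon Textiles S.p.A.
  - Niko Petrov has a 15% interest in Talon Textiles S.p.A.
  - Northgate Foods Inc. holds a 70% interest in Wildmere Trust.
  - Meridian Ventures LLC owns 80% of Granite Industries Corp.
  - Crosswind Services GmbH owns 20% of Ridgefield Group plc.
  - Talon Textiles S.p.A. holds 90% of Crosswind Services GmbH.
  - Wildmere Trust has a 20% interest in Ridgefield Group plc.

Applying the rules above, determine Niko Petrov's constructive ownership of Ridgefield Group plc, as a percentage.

By spousal attribution (R1), Niko Petrov is treated as also owning Yuki Petrov's interest in Northgate Foods Inc, giving 55% + 45% = 100%.
By spousal attribution (R1), Niko Petrov is treated as also owning Yuki Petrov's interest in Talon Textiles S.p.A, giving 15% + 40% = 55%.
Chain via Meridian Ventures LLC → Granite Industries Corp. (R3): 20% × 80% × 20% = 3.2% of Ridgefield Group plc.
Chain via Northgate Foods Inc. → Wildmere Trust (R3): 100% × 70% × 20% = 14% of Ridgefield Group plc.
Chain via Talon Textiles S.p.A. → Crosswind Services GmbH (R3): 55% × 90% × 20% = 9.9% of Ridgefield Group plc.
Aggregating (R2): 3.2% + 14% + 9.9% = 27.1%.

27.1%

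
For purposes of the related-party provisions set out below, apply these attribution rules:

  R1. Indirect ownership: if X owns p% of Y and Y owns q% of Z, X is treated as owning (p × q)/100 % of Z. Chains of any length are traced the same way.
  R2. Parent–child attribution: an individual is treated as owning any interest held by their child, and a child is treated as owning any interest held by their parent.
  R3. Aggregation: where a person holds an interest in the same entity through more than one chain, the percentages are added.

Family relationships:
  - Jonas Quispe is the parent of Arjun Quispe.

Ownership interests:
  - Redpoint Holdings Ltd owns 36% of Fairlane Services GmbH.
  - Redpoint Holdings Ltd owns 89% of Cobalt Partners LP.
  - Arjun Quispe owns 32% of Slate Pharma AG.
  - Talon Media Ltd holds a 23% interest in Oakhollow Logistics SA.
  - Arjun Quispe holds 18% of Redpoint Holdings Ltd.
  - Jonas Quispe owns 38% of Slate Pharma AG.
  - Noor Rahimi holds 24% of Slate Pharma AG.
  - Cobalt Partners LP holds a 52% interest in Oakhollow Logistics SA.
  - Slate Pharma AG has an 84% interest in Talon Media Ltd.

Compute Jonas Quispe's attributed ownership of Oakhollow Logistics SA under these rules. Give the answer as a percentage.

By parent–child attribution (R2), Jonas Quispe is treated as also owning Arjun Quispe's interest in Slate Pharma AG, giving 38% + 32% = 70%.
By parent–child attribution (R2), Jonas Quispe is treated as owning Arjun Quispe's 18% interest in Redpoint Holdings Ltd.
Chain via Slate Pharma AG → Talon Media Ltd (R1): 70% × 84% × 23% = 13.524% of Oakhollow Logistics SA.
Chain via Redpoint Holdings Ltd → Cobalt Partners LP (R1): 18% × 89% × 52% = 8.3304% of Oakhollow Logistics SA.
Aggregating (R3): 13.524% + 8.3304% = 21.8544%.

21.8544%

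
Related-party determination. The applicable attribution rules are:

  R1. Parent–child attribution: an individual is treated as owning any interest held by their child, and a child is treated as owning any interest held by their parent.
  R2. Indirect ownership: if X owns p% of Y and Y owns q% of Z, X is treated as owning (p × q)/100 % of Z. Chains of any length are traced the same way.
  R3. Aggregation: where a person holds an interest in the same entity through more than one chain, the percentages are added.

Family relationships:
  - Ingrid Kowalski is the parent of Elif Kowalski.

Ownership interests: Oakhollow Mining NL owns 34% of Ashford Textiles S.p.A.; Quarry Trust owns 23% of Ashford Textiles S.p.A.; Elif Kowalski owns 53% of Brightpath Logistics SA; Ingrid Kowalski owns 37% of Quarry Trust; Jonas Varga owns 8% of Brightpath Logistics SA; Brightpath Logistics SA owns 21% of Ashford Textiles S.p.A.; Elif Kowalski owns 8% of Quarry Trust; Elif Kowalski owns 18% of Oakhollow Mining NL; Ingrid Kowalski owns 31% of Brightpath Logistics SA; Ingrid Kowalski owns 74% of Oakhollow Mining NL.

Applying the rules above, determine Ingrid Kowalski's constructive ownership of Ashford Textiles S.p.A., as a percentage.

59.27%

By parent–child attribution (R1), Ingrid Kowalski is treated as also owning Elif Kowalski's interest in Oakhollow Mining NL, giving 74% + 18% = 92%.
By parent–child attribution (R1), Ingrid Kowalski is treated as also owning Elif Kowalski's interest in Quarry Trust, giving 37% + 8% = 45%.
By parent–child attribution (R1), Ingrid Kowalski is treated as also owning Elif Kowalski's interest in Brightpath Logistics SA, giving 31% + 53% = 84%.
Chain via Oakhollow Mining NL (R2): 92% × 34% = 31.28% of Ashford Textiles S.p.A.
Chain via Quarry Trust (R2): 45% × 23% = 10.35% of Ashford Textiles S.p.A.
Chain via Brightpath Logistics SA (R2): 84% × 21% = 17.64% of Ashford Textiles S.p.A.
Aggregating (R3): 31.28% + 10.35% + 17.64% = 59.27%.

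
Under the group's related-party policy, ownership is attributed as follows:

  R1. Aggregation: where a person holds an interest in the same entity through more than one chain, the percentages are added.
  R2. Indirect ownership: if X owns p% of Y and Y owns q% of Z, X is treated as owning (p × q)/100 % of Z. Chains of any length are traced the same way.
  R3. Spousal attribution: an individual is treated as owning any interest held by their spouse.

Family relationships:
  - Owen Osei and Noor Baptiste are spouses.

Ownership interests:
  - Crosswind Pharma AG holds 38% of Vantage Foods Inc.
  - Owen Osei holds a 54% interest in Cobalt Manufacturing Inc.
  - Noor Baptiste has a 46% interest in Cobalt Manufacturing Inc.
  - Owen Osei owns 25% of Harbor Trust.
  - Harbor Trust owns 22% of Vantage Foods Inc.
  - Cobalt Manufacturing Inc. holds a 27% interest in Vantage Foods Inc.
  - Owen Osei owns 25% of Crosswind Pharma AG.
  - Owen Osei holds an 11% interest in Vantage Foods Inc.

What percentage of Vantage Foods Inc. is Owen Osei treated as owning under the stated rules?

By spousal attribution (R3), Owen Osei is treated as also owning Noor Baptiste's interest in Cobalt Manufacturing Inc, giving 54% + 46% = 100%.
Chain via Cobalt Manufacturing Inc. (R2): 100% × 27% = 27% of Vantage Foods Inc.
Chain via Harbor Trust (R2): 25% × 22% = 5.5% of Vantage Foods Inc.
Chain via Crosswind Pharma AG (R2): 25% × 38% = 9.5% of Vantage Foods Inc.
Direct interest in Vantage Foods Inc: 11%.
Aggregating (R1): 27% + 5.5% + 9.5% + 11% = 53%.

53%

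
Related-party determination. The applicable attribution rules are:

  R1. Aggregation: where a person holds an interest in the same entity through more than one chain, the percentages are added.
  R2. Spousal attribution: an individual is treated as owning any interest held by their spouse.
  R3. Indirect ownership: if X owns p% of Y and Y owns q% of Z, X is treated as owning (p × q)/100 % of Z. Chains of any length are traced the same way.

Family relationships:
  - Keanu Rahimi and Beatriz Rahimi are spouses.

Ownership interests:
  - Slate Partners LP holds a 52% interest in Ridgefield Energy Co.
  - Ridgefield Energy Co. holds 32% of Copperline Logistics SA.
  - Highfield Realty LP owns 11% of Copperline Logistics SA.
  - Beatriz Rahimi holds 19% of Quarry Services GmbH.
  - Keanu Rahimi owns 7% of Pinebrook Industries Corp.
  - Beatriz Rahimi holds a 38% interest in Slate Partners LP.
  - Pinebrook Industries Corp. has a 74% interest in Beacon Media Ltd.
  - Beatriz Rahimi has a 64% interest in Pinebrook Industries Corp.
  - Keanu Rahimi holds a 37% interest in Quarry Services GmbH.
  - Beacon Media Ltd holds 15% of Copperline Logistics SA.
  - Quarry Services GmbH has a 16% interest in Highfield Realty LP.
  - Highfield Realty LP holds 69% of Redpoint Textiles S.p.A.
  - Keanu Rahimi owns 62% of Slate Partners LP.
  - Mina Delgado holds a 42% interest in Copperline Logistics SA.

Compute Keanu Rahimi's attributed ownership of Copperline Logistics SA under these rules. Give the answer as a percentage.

By spousal attribution (R2), Keanu Rahimi is treated as also owning Beatriz Rahimi's interest in Pinebrook Industries Corp, giving 7% + 64% = 71%.
By spousal attribution (R2), Keanu Rahimi is treated as also owning Beatriz Rahimi's interest in Slate Partners LP, giving 62% + 38% = 100%.
By spousal attribution (R2), Keanu Rahimi is treated as also owning Beatriz Rahimi's interest in Quarry Services GmbH, giving 37% + 19% = 56%.
Chain via Pinebrook Industries Corp. → Beacon Media Ltd (R3): 71% × 74% × 15% = 7.881% of Copperline Logistics SA.
Chain via Slate Partners LP → Ridgefield Energy Co. (R3): 100% × 52% × 32% = 16.64% of Copperline Logistics SA.
Chain via Quarry Services GmbH → Highfield Realty LP (R3): 56% × 16% × 11% = 0.9856% of Copperline Logistics SA.
Aggregating (R1): 7.881% + 16.64% + 0.9856% = 25.5066%.

25.5066%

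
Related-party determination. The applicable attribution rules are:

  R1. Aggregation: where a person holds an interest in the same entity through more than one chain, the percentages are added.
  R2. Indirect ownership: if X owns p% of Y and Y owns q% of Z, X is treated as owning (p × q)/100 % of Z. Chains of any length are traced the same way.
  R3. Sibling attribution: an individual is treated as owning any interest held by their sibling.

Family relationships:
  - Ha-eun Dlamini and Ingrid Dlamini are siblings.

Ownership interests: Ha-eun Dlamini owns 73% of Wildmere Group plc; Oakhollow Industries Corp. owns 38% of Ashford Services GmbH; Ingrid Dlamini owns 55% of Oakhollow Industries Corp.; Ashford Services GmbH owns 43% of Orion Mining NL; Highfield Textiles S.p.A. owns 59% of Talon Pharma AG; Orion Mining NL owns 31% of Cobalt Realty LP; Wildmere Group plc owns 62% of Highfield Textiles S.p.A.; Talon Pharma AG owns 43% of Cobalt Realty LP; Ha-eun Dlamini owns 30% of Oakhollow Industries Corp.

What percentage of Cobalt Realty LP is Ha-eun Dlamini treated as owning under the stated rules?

15.788052%

By sibling attribution (R3), Ha-eun Dlamini is treated as also owning Ingrid Dlamini's interest in Oakhollow Industries Corp, giving 30% + 55% = 85%.
Chain via Wildmere Group plc → Highfield Textiles S.p.A. → Talon Pharma AG (R2): 73% × 62% × 59% × 43% = 11.482462% of Cobalt Realty LP.
Chain via Oakhollow Industries Corp. → Ashford Services GmbH → Orion Mining NL (R2): 85% × 38% × 43% × 31% = 4.30559% of Cobalt Realty LP.
Aggregating (R1): 11.482462% + 4.30559% = 15.788052%.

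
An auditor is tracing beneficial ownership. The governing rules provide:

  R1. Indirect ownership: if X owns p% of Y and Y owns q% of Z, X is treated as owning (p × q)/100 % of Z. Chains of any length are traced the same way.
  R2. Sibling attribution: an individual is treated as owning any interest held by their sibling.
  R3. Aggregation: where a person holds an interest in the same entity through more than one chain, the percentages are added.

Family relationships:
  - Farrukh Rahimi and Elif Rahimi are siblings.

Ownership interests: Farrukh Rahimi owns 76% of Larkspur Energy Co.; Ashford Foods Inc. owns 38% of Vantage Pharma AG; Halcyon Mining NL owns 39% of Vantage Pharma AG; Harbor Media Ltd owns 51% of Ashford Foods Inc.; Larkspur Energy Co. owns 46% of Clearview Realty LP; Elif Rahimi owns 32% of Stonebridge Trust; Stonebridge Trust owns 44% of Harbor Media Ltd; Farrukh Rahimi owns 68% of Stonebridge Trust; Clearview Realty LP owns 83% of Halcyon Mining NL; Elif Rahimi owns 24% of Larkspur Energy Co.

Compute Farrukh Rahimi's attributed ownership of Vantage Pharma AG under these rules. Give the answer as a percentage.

By sibling attribution (R2), Farrukh Rahimi is treated as also owning Elif Rahimi's interest in Larkspur Energy Co, giving 76% + 24% = 100%.
By sibling attribution (R2), Farrukh Rahimi is treated as also owning Elif Rahimi's interest in Stonebridge Trust, giving 68% + 32% = 100%.
Chain via Larkspur Energy Co. → Clearview Realty LP → Halcyon Mining NL (R1): 100% × 46% × 83% × 39% = 14.8902% of Vantage Pharma AG.
Chain via Stonebridge Trust → Harbor Media Ltd → Ashford Foods Inc. (R1): 100% × 44% × 51% × 38% = 8.5272% of Vantage Pharma AG.
Aggregating (R3): 14.8902% + 8.5272% = 23.4174%.

23.4174%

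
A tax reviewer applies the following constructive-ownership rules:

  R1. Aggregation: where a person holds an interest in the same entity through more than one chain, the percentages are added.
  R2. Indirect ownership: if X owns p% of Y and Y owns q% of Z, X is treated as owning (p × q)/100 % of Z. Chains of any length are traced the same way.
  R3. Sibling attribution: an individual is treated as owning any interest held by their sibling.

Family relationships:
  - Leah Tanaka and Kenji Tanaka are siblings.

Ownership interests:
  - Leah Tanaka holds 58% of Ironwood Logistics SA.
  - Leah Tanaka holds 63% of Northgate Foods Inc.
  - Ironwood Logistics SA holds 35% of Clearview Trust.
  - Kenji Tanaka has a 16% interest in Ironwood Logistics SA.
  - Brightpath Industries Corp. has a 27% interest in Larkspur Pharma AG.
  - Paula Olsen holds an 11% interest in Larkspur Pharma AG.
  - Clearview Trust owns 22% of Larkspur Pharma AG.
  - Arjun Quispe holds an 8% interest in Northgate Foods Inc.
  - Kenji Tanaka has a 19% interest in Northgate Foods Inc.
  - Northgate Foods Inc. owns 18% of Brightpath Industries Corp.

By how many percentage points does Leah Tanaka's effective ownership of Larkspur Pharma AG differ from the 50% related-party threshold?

40.3168

By sibling attribution (R3), Leah Tanaka is treated as also owning Kenji Tanaka's interest in Northgate Foods Inc, giving 63% + 19% = 82%.
By sibling attribution (R3), Leah Tanaka is treated as also owning Kenji Tanaka's interest in Ironwood Logistics SA, giving 58% + 16% = 74%.
Chain via Northgate Foods Inc. → Brightpath Industries Corp. (R2): 82% × 18% × 27% = 3.9852% of Larkspur Pharma AG.
Chain via Ironwood Logistics SA → Clearview Trust (R2): 74% × 35% × 22% = 5.698% of Larkspur Pharma AG.
Aggregating (R1): 3.9852% + 5.698% = 9.6832%.
9.6832% falls short of the 50% threshold by 40.3168 percentage points.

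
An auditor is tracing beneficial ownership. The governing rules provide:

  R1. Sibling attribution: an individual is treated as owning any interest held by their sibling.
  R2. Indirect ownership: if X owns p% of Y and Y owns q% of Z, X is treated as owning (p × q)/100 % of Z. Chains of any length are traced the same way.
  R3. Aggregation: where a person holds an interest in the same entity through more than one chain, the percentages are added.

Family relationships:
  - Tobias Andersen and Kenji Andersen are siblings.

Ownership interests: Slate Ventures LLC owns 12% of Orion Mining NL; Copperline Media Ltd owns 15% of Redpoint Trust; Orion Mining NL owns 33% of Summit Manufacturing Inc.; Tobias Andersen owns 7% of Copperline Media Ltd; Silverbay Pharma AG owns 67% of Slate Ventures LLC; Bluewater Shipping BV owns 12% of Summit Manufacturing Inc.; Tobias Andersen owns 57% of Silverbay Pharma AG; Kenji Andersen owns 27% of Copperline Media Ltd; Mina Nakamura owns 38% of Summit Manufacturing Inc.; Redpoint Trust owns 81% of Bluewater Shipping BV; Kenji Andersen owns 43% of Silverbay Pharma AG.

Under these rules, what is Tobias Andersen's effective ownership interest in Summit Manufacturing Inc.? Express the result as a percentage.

3.14892%

By sibling attribution (R1), Tobias Andersen is treated as also owning Kenji Andersen's interest in Silverbay Pharma AG, giving 57% + 43% = 100%.
By sibling attribution (R1), Tobias Andersen is treated as also owning Kenji Andersen's interest in Copperline Media Ltd, giving 7% + 27% = 34%.
Chain via Silverbay Pharma AG → Slate Ventures LLC → Orion Mining NL (R2): 100% × 67% × 12% × 33% = 2.6532% of Summit Manufacturing Inc.
Chain via Copperline Media Ltd → Redpoint Trust → Bluewater Shipping BV (R2): 34% × 15% × 81% × 12% = 0.49572% of Summit Manufacturing Inc.
Aggregating (R3): 2.6532% + 0.49572% = 3.14892%.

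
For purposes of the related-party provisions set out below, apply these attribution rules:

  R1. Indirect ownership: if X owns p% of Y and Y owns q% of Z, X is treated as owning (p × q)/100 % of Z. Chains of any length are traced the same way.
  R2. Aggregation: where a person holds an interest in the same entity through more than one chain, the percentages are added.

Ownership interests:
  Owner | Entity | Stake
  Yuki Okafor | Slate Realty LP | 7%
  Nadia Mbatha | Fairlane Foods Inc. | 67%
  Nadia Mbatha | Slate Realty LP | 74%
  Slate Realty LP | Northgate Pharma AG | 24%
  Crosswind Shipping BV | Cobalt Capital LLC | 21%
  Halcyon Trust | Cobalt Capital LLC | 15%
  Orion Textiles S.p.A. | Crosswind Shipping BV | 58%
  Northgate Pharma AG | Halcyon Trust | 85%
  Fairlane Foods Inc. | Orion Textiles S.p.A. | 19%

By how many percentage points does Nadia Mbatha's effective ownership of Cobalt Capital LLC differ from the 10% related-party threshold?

Chain via Fairlane Foods Inc. → Orion Textiles S.p.A. → Crosswind Shipping BV (R1): 67% × 19% × 58% × 21% = 1.550514% of Cobalt Capital LLC.
Chain via Slate Realty LP → Northgate Pharma AG → Halcyon Trust (R1): 74% × 24% × 85% × 15% = 2.2644% of Cobalt Capital LLC.
Aggregating (R2): 1.550514% + 2.2644% = 3.814914%.
3.814914% falls short of the 10% threshold by 6.185086 percentage points.

6.185086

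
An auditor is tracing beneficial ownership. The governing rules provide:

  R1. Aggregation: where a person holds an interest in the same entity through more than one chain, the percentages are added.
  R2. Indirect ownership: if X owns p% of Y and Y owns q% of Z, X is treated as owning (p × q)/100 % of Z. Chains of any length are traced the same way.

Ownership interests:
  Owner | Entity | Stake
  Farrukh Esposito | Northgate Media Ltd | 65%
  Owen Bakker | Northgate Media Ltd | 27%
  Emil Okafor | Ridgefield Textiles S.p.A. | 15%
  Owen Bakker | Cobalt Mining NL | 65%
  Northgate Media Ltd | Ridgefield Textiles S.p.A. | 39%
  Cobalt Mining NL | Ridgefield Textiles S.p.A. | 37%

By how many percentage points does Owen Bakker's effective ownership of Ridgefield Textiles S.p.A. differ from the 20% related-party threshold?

Chain via Northgate Media Ltd (R2): 27% × 39% = 10.53% of Ridgefield Textiles S.p.A.
Chain via Cobalt Mining NL (R2): 65% × 37% = 24.05% of Ridgefield Textiles S.p.A.
Aggregating (R1): 10.53% + 24.05% = 34.58%.
34.58% exceeds the 20% threshold by 14.58 percentage points.

14.58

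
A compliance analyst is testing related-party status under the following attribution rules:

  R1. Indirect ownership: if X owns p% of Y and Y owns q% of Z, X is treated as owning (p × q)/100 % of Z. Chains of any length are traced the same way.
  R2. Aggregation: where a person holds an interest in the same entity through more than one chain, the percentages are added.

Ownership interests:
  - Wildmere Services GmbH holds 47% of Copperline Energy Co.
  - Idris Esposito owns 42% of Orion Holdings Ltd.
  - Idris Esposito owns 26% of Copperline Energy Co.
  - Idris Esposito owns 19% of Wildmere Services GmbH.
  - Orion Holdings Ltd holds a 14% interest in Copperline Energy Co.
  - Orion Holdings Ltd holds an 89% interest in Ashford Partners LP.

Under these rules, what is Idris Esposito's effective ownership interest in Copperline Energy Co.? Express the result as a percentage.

Chain via Wildmere Services GmbH (R1): 19% × 47% = 8.93% of Copperline Energy Co.
Chain via Orion Holdings Ltd (R1): 42% × 14% = 5.88% of Copperline Energy Co.
Direct interest in Copperline Energy Co: 26%.
Aggregating (R2): 8.93% + 5.88% + 26% = 40.81%.

40.81%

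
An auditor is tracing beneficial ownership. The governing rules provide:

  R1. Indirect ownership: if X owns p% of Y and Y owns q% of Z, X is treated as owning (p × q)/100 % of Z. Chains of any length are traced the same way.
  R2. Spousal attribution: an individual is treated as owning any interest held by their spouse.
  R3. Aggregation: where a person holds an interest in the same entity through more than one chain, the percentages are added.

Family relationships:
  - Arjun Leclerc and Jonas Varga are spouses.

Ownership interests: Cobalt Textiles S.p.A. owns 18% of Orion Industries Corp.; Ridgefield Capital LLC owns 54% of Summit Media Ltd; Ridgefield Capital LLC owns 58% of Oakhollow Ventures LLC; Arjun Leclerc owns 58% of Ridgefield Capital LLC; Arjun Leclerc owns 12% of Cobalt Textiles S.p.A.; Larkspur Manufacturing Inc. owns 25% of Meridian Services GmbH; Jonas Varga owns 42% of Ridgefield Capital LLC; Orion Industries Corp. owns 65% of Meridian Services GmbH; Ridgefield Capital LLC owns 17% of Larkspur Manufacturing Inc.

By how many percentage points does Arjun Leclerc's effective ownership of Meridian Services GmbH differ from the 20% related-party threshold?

14.346

By spousal attribution (R2), Arjun Leclerc is treated as also owning Jonas Varga's interest in Ridgefield Capital LLC, giving 58% + 42% = 100%.
Chain via Ridgefield Capital LLC → Larkspur Manufacturing Inc. (R1): 100% × 17% × 25% = 4.25% of Meridian Services GmbH.
Chain via Cobalt Textiles S.p.A. → Orion Industries Corp. (R1): 12% × 18% × 65% = 1.404% of Meridian Services GmbH.
Aggregating (R3): 4.25% + 1.404% = 5.654%.
5.654% falls short of the 20% threshold by 14.346 percentage points.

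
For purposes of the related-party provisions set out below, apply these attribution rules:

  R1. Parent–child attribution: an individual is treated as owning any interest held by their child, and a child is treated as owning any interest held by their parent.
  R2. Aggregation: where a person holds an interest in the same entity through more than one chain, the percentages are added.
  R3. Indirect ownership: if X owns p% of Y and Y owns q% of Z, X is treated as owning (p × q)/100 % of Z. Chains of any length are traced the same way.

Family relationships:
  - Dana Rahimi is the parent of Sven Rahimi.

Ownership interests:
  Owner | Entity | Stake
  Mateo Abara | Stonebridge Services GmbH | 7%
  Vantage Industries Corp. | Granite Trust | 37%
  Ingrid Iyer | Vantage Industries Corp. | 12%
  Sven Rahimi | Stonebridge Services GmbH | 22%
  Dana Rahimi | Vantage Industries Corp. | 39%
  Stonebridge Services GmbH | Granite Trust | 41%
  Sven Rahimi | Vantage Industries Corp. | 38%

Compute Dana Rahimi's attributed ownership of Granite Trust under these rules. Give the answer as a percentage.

By parent–child attribution (R1), Dana Rahimi is treated as also owning Sven Rahimi's interest in Vantage Industries Corp, giving 39% + 38% = 77%.
By parent–child attribution (R1), Dana Rahimi is treated as owning Sven Rahimi's 22% interest in Stonebridge Services GmbH.
Chain via Vantage Industries Corp. (R3): 77% × 37% = 28.49% of Granite Trust.
Chain via Stonebridge Services GmbH (R3): 22% × 41% = 9.02% of Granite Trust.
Aggregating (R2): 28.49% + 9.02% = 37.51%.

37.51%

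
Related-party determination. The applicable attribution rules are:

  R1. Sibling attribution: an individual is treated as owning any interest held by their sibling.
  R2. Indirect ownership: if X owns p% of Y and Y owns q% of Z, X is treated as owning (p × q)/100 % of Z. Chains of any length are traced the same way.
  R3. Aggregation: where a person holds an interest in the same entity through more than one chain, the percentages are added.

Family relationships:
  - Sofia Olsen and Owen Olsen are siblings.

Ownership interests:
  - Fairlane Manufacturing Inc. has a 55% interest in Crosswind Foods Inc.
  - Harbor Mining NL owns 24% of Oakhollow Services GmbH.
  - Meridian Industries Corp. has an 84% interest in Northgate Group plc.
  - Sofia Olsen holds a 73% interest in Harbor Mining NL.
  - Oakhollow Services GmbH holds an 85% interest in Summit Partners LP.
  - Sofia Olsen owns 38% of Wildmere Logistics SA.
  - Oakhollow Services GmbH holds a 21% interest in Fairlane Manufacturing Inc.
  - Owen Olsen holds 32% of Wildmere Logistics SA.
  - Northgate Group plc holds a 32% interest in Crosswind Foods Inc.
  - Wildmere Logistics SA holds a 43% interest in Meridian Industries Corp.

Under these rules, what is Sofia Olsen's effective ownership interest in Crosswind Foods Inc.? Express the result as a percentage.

By sibling attribution (R1), Sofia Olsen is treated as also owning Owen Olsen's interest in Wildmere Logistics SA, giving 38% + 32% = 70%.
Chain via Harbor Mining NL → Oakhollow Services GmbH → Fairlane Manufacturing Inc. (R2): 73% × 24% × 21% × 55% = 2.02356% of Crosswind Foods Inc.
Chain via Wildmere Logistics SA → Meridian Industries Corp. → Northgate Group plc (R2): 70% × 43% × 84% × 32% = 8.09088% of Crosswind Foods Inc.
Aggregating (R3): 2.02356% + 8.09088% = 10.11444%.

10.11444%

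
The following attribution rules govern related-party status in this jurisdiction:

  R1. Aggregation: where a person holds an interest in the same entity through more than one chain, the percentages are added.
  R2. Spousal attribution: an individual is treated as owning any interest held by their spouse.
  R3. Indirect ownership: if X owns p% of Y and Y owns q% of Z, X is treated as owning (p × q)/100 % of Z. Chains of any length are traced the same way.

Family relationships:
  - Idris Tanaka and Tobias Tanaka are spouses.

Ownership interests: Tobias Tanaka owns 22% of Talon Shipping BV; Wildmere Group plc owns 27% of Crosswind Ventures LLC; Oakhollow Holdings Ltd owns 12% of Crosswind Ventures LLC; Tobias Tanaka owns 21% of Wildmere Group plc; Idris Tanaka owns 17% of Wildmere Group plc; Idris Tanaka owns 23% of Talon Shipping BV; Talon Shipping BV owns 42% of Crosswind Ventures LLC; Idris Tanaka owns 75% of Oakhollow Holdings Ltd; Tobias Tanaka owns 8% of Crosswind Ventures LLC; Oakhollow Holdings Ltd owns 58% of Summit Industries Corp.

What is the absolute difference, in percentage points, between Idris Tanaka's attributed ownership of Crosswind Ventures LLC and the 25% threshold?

21.16

By spousal attribution (R2), Idris Tanaka is treated as also owning Tobias Tanaka's interest in Talon Shipping BV, giving 23% + 22% = 45%.
By spousal attribution (R2), Idris Tanaka is treated as also owning Tobias Tanaka's interest in Wildmere Group plc, giving 17% + 21% = 38%.
By spousal attribution (R2), Idris Tanaka is treated as owning Tobias Tanaka's 8% interest in Crosswind Ventures LLC.
Chain via Oakhollow Holdings Ltd (R3): 75% × 12% = 9% of Crosswind Ventures LLC.
Chain via Talon Shipping BV (R3): 45% × 42% = 18.9% of Crosswind Ventures LLC.
Chain via Wildmere Group plc (R3): 38% × 27% = 10.26% of Crosswind Ventures LLC.
Direct interest in Crosswind Ventures LLC: 8%.
Aggregating (R1): 9% + 18.9% + 10.26% + 8% = 46.16%.
46.16% exceeds the 25% threshold by 21.16 percentage points.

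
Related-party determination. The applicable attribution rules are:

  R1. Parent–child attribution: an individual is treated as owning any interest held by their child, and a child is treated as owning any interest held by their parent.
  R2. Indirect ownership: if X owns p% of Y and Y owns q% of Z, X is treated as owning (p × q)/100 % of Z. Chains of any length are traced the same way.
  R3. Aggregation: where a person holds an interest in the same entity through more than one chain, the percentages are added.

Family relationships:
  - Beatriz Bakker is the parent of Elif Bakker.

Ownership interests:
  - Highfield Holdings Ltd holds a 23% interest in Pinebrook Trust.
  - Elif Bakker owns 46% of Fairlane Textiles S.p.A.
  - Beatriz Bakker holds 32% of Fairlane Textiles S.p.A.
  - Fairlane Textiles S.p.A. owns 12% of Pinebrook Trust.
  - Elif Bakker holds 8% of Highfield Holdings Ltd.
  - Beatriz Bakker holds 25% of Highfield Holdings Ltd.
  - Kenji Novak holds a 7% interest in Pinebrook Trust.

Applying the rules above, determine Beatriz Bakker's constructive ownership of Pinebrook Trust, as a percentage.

16.95%

By parent–child attribution (R1), Beatriz Bakker is treated as also owning Elif Bakker's interest in Highfield Holdings Ltd, giving 25% + 8% = 33%.
By parent–child attribution (R1), Beatriz Bakker is treated as also owning Elif Bakker's interest in Fairlane Textiles S.p.A, giving 32% + 46% = 78%.
Chain via Highfield Holdings Ltd (R2): 33% × 23% = 7.59% of Pinebrook Trust.
Chain via Fairlane Textiles S.p.A. (R2): 78% × 12% = 9.36% of Pinebrook Trust.
Aggregating (R3): 7.59% + 9.36% = 16.95%.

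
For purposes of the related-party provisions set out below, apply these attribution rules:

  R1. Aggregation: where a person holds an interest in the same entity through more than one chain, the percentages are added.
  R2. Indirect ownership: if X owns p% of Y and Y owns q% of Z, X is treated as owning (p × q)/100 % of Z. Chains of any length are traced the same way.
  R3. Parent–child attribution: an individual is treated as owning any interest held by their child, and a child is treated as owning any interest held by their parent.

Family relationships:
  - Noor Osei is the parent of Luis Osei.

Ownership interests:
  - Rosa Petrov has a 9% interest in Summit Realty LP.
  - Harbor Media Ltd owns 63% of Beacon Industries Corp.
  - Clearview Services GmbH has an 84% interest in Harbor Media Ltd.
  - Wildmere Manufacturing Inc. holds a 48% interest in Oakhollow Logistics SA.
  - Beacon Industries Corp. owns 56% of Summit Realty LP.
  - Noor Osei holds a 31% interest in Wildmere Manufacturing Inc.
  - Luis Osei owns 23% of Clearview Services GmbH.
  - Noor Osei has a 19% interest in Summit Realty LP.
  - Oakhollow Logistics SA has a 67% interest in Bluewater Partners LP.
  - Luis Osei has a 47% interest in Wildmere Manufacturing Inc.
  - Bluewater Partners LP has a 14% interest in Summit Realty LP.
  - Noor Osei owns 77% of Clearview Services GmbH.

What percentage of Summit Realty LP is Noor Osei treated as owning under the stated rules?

52.147072%

By parent–child attribution (R3), Noor Osei is treated as also owning Luis Osei's interest in Wildmere Manufacturing Inc, giving 31% + 47% = 78%.
By parent–child attribution (R3), Noor Osei is treated as also owning Luis Osei's interest in Clearview Services GmbH, giving 77% + 23% = 100%.
Chain via Wildmere Manufacturing Inc. → Oakhollow Logistics SA → Bluewater Partners LP (R2): 78% × 48% × 67% × 14% = 3.511872% of Summit Realty LP.
Chain via Clearview Services GmbH → Harbor Media Ltd → Beacon Industries Corp. (R2): 100% × 84% × 63% × 56% = 29.6352% of Summit Realty LP.
Direct interest in Summit Realty LP: 19%.
Aggregating (R1): 3.511872% + 29.6352% + 19% = 52.147072%.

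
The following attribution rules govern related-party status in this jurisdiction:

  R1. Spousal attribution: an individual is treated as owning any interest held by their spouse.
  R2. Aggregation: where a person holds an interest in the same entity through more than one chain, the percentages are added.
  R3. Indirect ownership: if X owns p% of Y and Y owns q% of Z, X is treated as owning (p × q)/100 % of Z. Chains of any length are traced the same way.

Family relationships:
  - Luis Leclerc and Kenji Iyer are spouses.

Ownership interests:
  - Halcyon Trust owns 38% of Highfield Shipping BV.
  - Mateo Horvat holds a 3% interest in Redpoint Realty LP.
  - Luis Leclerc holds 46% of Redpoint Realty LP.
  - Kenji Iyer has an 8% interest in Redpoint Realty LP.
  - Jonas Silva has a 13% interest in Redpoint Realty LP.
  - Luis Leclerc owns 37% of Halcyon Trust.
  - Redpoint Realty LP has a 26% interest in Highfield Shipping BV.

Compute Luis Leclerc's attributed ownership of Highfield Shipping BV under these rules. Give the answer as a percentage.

By spousal attribution (R1), Luis Leclerc is treated as also owning Kenji Iyer's interest in Redpoint Realty LP, giving 46% + 8% = 54%.
Chain via Redpoint Realty LP (R3): 54% × 26% = 14.04% of Highfield Shipping BV.
Chain via Halcyon Trust (R3): 37% × 38% = 14.06% of Highfield Shipping BV.
Aggregating (R2): 14.04% + 14.06% = 28.1%.

28.1%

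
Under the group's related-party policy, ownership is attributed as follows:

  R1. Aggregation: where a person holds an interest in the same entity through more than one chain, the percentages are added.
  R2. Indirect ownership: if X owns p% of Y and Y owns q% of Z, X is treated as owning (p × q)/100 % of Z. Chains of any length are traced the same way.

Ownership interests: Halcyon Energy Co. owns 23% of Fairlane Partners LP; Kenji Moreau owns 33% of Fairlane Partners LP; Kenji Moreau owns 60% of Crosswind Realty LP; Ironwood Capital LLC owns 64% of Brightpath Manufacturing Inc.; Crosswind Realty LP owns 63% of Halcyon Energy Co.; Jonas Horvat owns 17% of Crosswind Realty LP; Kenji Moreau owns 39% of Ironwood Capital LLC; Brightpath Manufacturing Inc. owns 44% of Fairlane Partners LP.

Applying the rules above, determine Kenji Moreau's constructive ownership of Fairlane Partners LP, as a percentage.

Chain via Ironwood Capital LLC → Brightpath Manufacturing Inc. (R2): 39% × 64% × 44% = 10.9824% of Fairlane Partners LP.
Chain via Crosswind Realty LP → Halcyon Energy Co. (R2): 60% × 63% × 23% = 8.694% of Fairlane Partners LP.
Direct interest in Fairlane Partners LP: 33%.
Aggregating (R1): 10.9824% + 8.694% + 33% = 52.6764%.

52.6764%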